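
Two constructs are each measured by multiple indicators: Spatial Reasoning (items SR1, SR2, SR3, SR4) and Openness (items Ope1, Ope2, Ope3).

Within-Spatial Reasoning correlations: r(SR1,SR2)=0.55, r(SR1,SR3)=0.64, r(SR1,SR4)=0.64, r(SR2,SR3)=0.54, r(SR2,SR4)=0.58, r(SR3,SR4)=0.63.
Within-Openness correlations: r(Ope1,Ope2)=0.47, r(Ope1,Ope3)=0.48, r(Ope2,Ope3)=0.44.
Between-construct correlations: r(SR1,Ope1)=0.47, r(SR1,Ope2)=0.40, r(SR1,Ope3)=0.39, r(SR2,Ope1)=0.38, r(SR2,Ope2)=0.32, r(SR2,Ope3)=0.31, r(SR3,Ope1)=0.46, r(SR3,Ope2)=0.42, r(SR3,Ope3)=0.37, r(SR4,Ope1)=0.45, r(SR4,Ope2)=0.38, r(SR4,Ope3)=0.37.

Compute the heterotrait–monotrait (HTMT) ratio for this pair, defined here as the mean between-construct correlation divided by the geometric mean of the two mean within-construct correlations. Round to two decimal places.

Mean heterotrait r = 4.72/12 = 0.3933.
Mean within-SR = 3.58/6 = 0.5967; mean within-Ope = 1.39/3 = 0.4633.
Geometric mean = √(0.5967 × 0.4633) = 0.5258.
HTMT = 0.3933 / 0.5258 = 0.75.

0.75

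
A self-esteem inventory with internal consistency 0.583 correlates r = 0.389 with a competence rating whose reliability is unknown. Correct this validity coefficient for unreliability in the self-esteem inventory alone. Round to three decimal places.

0.509

Single correction: r_c = r_obs / √r_xx = 0.389 / √0.583 = 0.389 / 0.7635 ≈ 0.509.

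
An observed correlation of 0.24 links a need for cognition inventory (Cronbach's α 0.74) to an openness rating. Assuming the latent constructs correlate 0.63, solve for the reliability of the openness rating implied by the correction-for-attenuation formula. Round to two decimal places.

r_true = r_obs / √(r_xx · r_yy) ⇒ 0.63 = 0.24 / √(0.74 · r_yy).
√(0.74 · r_yy) = 0.24 / 0.63 = 0.3810; 0.74 · r_yy = 0.1452; r_yy = 0.1452 / 0.74 ≈ 0.20.

0.20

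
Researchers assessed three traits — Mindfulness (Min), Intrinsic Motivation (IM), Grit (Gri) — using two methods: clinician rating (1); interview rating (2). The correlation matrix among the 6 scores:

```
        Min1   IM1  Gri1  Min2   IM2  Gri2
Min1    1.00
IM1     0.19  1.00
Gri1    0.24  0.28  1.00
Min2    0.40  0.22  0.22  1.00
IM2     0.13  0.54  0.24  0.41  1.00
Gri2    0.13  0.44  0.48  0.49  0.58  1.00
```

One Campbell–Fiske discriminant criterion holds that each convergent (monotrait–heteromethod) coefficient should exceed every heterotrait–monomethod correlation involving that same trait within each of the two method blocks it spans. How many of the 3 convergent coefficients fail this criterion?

Convergent coefficients and their comparison sets:
Min (methods 1·2): 0.40 vs {0.19, 0.41, 0.24, 0.49} → fail.
IM (methods 1·2): 0.54 vs {0.19, 0.41, 0.28, 0.58} → fail.
Gri (methods 1·2): 0.48 vs {0.24, 0.49, 0.28, 0.58} → fail.
3 of 3 fail.

3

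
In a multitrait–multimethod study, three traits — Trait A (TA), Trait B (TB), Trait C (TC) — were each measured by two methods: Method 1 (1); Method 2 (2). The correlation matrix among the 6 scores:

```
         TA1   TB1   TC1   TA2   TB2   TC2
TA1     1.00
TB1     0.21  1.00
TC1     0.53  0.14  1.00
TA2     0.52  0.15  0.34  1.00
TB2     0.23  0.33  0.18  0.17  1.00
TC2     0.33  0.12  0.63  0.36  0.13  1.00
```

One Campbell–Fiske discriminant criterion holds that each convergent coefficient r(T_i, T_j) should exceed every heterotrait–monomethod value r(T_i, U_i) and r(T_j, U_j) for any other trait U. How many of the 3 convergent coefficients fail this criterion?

1

Checking each validity diagonal entry against its comparison values:
TA (methods 1·2): 0.52 vs {0.21, 0.17, 0.53, 0.36} → fail.
TB (methods 1·2): 0.33 vs {0.21, 0.17, 0.14, 0.13} → pass.
TC (methods 1·2): 0.63 vs {0.53, 0.36, 0.14, 0.13} → pass.
1 of 3 fail.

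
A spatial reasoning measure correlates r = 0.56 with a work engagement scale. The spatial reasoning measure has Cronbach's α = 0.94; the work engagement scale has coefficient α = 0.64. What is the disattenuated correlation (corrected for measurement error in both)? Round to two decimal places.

r_true = r_obs / √(r_xx · r_yy) = 0.56 / √(0.94 × 0.64) = 0.56 / √0.6016 = 0.56 / 0.7756 ≈ 0.72.

0.72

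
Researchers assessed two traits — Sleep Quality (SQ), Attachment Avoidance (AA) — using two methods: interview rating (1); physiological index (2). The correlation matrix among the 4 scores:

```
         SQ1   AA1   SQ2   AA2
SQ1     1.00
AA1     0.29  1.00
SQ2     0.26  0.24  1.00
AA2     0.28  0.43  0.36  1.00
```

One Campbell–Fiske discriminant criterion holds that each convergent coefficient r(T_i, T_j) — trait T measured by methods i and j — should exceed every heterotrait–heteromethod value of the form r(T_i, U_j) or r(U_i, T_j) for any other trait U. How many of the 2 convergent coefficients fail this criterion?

Each convergent coefficient versus the relevant comparison correlations:
SQ (methods 1·2): 0.26 vs {0.28, 0.24} → fail.
AA (methods 1·2): 0.43 vs {0.24, 0.28} → pass.
1 of 2 fail.

1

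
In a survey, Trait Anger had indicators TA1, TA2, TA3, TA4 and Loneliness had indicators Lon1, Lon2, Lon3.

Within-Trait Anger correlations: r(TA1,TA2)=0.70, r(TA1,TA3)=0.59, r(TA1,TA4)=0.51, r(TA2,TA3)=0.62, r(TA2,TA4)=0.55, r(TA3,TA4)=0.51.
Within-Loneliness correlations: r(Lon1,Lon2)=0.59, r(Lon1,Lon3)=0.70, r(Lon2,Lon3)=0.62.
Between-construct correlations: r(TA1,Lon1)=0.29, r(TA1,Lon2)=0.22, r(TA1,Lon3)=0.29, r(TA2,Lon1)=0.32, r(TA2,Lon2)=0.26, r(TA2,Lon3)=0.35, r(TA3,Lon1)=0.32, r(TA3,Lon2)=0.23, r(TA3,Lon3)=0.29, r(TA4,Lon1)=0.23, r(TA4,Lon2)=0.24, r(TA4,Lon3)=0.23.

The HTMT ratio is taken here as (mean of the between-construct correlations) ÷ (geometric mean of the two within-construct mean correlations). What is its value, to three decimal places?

Between-construct mean = 3.27/12 = 0.2725.
Mean within-TA = 3.48/6 = 0.5800; mean within-Lon = 1.91/3 = 0.6367.
Geometric mean = √(0.5800 × 0.6367) = 0.6077.
HTMT = 0.2725 / 0.6077 = 0.448.

0.448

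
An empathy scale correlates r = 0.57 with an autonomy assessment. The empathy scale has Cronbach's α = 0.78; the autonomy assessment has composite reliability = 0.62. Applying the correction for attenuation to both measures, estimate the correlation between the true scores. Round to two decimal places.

0.82

r_true = r_obs / √(r_xx · r_yy) = 0.57 / √(0.78 × 0.62) = 0.57 / √0.4836 = 0.57 / 0.6954 ≈ 0.82.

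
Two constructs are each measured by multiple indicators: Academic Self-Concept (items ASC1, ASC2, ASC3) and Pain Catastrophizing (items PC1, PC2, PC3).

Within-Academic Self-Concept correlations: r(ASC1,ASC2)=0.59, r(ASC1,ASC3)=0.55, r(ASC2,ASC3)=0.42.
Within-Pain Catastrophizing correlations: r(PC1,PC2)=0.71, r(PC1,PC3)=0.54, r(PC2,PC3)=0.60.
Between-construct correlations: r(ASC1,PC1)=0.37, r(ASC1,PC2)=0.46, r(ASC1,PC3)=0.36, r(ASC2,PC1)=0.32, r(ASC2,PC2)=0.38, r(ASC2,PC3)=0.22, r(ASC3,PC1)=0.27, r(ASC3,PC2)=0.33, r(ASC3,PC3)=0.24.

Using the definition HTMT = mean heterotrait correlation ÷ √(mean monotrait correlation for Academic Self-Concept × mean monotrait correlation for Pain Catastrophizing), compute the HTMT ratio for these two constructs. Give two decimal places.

Mean heterotrait r = 2.95/9 = 0.3278.
Mean within-ASC = 1.56/3 = 0.5200; mean within-PC = 1.85/3 = 0.6167.
Geometric mean = √(0.5200 × 0.6167) = 0.5663.
HTMT = 0.3278 / 0.5663 = 0.58.

0.58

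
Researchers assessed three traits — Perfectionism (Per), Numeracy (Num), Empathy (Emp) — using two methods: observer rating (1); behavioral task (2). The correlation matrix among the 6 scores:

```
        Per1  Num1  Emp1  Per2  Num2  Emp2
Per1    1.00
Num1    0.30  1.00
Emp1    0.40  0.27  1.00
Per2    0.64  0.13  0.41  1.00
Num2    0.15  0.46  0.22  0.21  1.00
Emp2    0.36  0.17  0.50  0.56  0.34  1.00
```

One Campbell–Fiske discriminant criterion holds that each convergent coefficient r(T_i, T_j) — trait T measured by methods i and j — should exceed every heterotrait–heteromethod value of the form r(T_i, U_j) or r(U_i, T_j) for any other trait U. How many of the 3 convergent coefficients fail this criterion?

Each convergent coefficient versus the relevant comparison correlations:
Per (methods 1·2): 0.64 vs {0.15, 0.13, 0.36, 0.41} → pass.
Num (methods 1·2): 0.46 vs {0.13, 0.15, 0.17, 0.22} → pass.
Emp (methods 1·2): 0.50 vs {0.41, 0.36, 0.22, 0.17} → pass.
0 of 3 fail.

0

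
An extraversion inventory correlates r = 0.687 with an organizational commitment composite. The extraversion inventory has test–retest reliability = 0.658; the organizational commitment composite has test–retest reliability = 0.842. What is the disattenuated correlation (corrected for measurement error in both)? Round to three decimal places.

r_true = r_obs / √(r_xx · r_yy) = 0.687 / √(0.658 × 0.842) = 0.687 / √0.554036 = 0.687 / 0.7443 ≈ 0.923.

0.923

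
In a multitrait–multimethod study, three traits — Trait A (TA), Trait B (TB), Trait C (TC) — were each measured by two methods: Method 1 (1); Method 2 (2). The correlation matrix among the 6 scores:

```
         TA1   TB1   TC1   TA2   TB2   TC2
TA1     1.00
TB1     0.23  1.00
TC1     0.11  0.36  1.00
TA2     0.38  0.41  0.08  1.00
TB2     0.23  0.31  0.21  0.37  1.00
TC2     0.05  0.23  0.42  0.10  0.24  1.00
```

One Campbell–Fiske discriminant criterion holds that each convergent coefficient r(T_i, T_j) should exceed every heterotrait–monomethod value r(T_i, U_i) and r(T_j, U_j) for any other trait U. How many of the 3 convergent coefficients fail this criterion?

Each convergent coefficient versus the relevant comparison correlations:
TA (methods 1·2): 0.38 vs {0.23, 0.37, 0.11, 0.10} → pass.
TB (methods 1·2): 0.31 vs {0.23, 0.37, 0.36, 0.24} → fail.
TC (methods 1·2): 0.42 vs {0.11, 0.10, 0.36, 0.24} → pass.
1 of 3 fail.

1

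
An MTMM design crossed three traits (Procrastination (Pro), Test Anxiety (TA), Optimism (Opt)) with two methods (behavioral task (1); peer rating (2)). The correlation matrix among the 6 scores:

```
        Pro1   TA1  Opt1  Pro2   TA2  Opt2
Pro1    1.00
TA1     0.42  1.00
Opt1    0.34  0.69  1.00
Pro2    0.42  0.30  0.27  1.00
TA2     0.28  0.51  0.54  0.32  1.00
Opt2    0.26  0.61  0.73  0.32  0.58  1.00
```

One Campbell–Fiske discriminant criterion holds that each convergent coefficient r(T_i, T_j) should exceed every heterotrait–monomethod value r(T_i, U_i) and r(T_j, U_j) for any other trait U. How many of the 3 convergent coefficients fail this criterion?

Each convergent coefficient versus the relevant comparison correlations:
Pro (methods 1·2): 0.42 vs {0.42, 0.32, 0.34, 0.32} → fail.
TA (methods 1·2): 0.51 vs {0.42, 0.32, 0.69, 0.58} → fail.
Opt (methods 1·2): 0.73 vs {0.34, 0.32, 0.69, 0.58} → pass.
2 of 3 fail.

2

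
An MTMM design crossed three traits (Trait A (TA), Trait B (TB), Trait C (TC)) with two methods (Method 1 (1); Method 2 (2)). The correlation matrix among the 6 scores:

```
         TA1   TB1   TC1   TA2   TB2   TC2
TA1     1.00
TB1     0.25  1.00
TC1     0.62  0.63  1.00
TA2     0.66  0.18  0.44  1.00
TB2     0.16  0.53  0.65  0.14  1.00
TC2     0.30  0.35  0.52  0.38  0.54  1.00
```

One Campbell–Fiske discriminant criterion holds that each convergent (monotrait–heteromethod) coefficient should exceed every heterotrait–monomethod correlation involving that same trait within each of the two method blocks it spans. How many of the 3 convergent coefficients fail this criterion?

2

Checking each validity diagonal entry against its comparison values:
TA (methods 1·2): 0.66 vs {0.25, 0.14, 0.62, 0.38} → pass.
TB (methods 1·2): 0.53 vs {0.25, 0.14, 0.63, 0.54} → fail.
TC (methods 1·2): 0.52 vs {0.62, 0.38, 0.63, 0.54} → fail.
2 of 3 fail.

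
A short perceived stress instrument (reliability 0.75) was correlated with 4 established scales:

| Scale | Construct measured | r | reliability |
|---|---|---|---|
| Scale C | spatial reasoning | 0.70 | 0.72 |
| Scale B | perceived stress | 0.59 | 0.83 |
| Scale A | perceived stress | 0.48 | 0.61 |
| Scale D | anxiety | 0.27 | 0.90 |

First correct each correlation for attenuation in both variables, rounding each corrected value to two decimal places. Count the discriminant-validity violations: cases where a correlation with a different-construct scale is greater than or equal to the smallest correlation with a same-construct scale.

1

Disattenuated r (r / √(r_scale · r_new)):
  Scale C (disc): 0.70 / √(0.72·0.75) = 0.95
  Scale B (conv): 0.59 / √(0.83·0.75) = 0.75
  Scale A (conv): 0.48 / √(0.61·0.75) = 0.71
  Scale D (disc): 0.27 / √(0.90·0.75) = 0.33
Smallest convergent = 0.71. Discriminant values: 0.95, 0.33; count ≥ 0.71 → 1.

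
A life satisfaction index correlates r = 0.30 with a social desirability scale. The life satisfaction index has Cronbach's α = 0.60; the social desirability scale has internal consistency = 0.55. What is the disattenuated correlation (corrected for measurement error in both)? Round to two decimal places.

0.52

r_true = r_obs / √(r_xx · r_yy) = 0.30 / √(0.60 × 0.55) = 0.30 / √0.3300 = 0.30 / 0.5745 ≈ 0.52.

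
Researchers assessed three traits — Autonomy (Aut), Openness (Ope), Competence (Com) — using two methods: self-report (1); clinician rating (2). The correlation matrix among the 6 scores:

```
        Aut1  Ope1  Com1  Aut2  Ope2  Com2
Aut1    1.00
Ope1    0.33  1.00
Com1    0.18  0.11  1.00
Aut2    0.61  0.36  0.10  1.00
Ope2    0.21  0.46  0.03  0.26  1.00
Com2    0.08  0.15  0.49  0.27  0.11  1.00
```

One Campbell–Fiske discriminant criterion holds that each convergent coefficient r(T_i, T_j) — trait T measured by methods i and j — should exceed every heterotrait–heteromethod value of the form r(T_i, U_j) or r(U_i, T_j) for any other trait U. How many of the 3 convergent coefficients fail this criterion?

Checking each validity diagonal entry against its comparison values:
Aut (methods 1·2): 0.61 vs {0.21, 0.36, 0.08, 0.10} → pass.
Ope (methods 1·2): 0.46 vs {0.36, 0.21, 0.15, 0.03} → pass.
Com (methods 1·2): 0.49 vs {0.10, 0.08, 0.03, 0.15} → pass.
0 of 3 fail.

0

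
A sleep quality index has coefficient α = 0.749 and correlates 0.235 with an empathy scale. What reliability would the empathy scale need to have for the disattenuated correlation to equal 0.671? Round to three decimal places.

r_true = r_obs / √(r_xx · r_yy) ⇒ 0.671 = 0.235 / √(0.749 · r_yy).
√(0.749 · r_yy) = 0.235 / 0.671 = 0.3502; 0.749 · r_yy = 0.1226; r_yy = 0.1226 / 0.749 ≈ 0.164.

0.164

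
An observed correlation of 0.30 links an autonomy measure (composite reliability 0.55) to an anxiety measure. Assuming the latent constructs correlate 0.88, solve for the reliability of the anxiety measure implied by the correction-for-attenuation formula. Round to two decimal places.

r_true = r_obs / √(r_xx · r_yy) ⇒ 0.88 = 0.30 / √(0.55 · r_yy).
√(0.55 · r_yy) = 0.30 / 0.88 = 0.3409; 0.55 · r_yy = 0.1162; r_yy = 0.1162 / 0.55 ≈ 0.21.

0.21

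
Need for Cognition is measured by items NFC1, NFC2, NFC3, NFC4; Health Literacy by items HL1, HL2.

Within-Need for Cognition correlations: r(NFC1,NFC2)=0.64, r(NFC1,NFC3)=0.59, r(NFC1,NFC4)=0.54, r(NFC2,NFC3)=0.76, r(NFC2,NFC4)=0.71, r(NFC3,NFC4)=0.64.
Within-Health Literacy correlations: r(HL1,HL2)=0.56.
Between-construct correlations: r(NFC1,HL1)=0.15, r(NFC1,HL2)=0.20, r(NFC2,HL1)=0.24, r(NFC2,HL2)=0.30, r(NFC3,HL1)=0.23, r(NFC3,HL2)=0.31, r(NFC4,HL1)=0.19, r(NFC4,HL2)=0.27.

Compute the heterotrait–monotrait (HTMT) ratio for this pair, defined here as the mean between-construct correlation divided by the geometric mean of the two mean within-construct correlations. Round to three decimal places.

Mean between = 1.89/8 = 0.2363.
Mean within-NFC = 3.88/6 = 0.6467; mean within-HL = 0.56/1 = 0.5600.
Geometric mean = √(0.6467 × 0.5600) = 0.6018.
HTMT = 0.2363 / 0.6018 = 0.393.

0.393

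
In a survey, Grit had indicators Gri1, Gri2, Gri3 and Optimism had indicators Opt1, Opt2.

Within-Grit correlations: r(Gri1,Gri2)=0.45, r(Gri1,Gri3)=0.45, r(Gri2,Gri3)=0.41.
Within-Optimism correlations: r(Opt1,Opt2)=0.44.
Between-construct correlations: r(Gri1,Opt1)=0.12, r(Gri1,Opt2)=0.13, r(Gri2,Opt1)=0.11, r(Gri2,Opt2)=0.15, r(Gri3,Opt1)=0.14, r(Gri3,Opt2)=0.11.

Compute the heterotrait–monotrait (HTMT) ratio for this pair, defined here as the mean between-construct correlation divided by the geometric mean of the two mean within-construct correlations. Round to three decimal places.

Between-construct mean = 0.76/6 = 0.1267.
Mean within-Gri = 1.31/3 = 0.4367; mean within-Opt = 0.44/1 = 0.4400.
Geometric mean = √(0.4367 × 0.4400) = 0.4383.
HTMT = 0.1267 / 0.4383 = 0.289.

0.289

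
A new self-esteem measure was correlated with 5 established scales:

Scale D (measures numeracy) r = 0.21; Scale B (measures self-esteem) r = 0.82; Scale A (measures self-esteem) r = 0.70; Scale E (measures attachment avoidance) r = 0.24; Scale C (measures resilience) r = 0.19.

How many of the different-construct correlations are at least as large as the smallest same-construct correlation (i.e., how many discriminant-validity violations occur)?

0

Convergent (same construct = self-esteem): Scale B, Scale A.
Smallest convergent = 0.70. Discriminant values: 0.21, 0.24, 0.19; count ≥ 0.70 → 0.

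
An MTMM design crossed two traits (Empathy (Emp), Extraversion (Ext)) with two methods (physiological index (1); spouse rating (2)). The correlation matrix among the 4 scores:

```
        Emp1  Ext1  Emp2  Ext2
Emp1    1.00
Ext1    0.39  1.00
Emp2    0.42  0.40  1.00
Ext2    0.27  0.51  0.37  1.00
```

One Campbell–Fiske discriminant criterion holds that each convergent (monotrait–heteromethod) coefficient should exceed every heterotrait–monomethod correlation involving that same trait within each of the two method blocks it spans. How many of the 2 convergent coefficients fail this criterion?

0

Convergent coefficients and their comparison sets:
Emp (methods 1·2): 0.42 vs {0.39, 0.37} → pass.
Ext (methods 1·2): 0.51 vs {0.39, 0.37} → pass.
0 of 2 fail.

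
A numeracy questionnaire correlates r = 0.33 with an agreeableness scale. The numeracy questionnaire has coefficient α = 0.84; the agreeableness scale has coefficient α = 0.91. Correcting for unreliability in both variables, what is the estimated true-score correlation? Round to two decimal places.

r_true = r_obs / √(r_xx · r_yy) = 0.33 / √(0.84 × 0.91) = 0.33 / √0.7644 = 0.33 / 0.8743 ≈ 0.38.

0.38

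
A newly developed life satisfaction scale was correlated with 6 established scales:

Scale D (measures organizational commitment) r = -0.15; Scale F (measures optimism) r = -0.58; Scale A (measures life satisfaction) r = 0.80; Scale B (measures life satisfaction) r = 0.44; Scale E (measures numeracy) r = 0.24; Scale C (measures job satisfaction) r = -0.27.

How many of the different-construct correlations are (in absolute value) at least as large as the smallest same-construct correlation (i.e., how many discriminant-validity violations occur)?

Convergent (same construct = life satisfaction): Scale A, Scale B.
Smallest convergent = 0.44. Discriminant |r|: 0.15, 0.58, 0.24, 0.27; count ≥ 0.44 → 1.

1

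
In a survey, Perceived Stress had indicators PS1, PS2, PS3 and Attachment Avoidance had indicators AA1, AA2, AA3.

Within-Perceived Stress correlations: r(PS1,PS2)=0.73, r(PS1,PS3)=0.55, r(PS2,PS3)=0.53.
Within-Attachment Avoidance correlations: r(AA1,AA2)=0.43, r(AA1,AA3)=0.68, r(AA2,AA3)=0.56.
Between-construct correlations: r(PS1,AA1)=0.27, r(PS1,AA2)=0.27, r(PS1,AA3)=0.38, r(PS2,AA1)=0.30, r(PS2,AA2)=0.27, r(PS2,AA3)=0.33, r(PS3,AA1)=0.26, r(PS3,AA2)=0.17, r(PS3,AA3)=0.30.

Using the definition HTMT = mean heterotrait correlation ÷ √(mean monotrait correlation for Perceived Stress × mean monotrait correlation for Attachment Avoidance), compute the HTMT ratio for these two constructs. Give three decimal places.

0.489

Mean between = 2.55/9 = 0.2833.
Mean within-PS = 1.81/3 = 0.6033; mean within-AA = 1.67/3 = 0.5567.
Geometric mean = √(0.6033 × 0.5567) = 0.5795.
HTMT = 0.2833 / 0.5795 = 0.489.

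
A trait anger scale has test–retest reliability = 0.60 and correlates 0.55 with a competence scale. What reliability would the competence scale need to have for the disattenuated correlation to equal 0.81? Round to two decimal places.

0.77

r_true = r_obs / √(r_xx · r_yy) ⇒ 0.81 = 0.55 / √(0.60 · r_yy).
√(0.60 · r_yy) = 0.55 / 0.81 = 0.6790; 0.60 · r_yy = 0.4610; r_yy = 0.4610 / 0.60 ≈ 0.77.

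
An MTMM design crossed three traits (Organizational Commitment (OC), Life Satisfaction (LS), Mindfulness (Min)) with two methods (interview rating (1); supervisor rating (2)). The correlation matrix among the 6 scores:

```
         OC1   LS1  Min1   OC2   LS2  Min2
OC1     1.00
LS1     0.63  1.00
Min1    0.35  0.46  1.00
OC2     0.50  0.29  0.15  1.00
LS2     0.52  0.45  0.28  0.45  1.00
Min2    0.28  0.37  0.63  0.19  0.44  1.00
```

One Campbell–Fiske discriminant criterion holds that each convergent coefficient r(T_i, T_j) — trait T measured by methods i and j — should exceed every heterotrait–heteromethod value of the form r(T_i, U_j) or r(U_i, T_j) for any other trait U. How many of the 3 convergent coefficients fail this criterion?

Each convergent coefficient versus the relevant comparison correlations:
OC (methods 1·2): 0.50 vs {0.52, 0.29, 0.28, 0.15} → fail.
LS (methods 1·2): 0.45 vs {0.29, 0.52, 0.37, 0.28} → fail.
Min (methods 1·2): 0.63 vs {0.15, 0.28, 0.28, 0.37} → pass.
2 of 3 fail.

2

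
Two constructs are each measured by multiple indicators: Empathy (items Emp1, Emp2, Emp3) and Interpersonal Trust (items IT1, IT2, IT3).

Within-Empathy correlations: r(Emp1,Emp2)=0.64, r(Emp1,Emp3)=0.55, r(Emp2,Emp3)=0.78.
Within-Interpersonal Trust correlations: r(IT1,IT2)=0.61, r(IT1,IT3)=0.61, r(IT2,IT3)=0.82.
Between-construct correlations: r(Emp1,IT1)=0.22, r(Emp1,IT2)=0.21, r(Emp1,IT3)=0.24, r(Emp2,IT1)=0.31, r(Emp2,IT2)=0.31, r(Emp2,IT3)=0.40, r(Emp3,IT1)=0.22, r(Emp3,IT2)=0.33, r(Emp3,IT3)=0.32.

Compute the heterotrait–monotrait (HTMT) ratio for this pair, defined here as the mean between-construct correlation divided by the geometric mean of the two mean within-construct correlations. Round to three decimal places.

Mean heterotrait r = 2.56/9 = 0.2844.
Mean within-Emp = 1.97/3 = 0.6567; mean within-IT = 2.04/3 = 0.6800.
Geometric mean = √(0.6567 × 0.6800) = 0.6682.
HTMT = 0.2844 / 0.6682 = 0.426.

0.426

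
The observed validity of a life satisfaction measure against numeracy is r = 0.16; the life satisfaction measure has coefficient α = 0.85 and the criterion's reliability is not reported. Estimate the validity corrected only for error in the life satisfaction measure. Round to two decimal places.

Single correction: r_c = r_obs / √r_xx = 0.16 / √0.85 = 0.16 / 0.9220 ≈ 0.17.

0.17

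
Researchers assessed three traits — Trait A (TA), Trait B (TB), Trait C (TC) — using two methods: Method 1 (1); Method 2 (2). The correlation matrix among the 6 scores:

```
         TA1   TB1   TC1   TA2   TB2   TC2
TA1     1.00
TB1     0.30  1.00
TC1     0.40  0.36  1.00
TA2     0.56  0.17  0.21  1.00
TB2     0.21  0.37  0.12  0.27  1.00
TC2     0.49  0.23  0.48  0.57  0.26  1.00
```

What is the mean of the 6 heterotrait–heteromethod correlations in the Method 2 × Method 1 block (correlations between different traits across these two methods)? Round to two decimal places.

HTHM values (method 2 × method 1): 0.17, 0.21, 0.21, 0.12, 0.49, 0.23; mean = 1.43/6 = 0.24.

0.24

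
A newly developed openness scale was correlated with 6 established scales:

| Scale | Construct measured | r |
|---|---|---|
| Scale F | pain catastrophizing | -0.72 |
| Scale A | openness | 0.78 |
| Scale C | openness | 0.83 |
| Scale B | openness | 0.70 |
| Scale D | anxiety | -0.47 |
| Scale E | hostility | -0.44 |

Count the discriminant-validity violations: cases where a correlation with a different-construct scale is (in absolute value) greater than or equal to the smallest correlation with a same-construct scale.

1

Convergent (same construct = openness): Scale A, Scale C, Scale B.
Smallest convergent = 0.70. Discriminant |r|: 0.72, 0.47, 0.44; count ≥ 0.70 → 1.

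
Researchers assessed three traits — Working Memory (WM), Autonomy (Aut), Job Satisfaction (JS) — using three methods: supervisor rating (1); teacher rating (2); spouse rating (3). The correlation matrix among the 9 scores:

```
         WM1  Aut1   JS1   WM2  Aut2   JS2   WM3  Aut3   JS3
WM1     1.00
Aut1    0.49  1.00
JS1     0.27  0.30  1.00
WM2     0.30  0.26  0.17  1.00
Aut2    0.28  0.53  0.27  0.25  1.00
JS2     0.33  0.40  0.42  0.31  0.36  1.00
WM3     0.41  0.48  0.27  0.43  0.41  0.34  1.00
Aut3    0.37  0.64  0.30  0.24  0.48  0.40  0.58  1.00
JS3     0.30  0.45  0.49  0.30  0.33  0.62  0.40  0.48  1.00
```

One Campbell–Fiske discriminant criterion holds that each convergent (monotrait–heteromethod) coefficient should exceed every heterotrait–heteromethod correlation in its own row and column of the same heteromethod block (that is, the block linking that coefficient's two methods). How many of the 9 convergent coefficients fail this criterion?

2

Each convergent coefficient versus the relevant comparison correlations:
WM (methods 1·2): 0.30 vs {0.28, 0.26, 0.33, 0.17} → fail.
WM (methods 1·3): 0.41 vs {0.37, 0.48, 0.30, 0.27} → fail.
WM (methods 2·3): 0.43 vs {0.24, 0.41, 0.30, 0.34} → pass.
Aut (methods 1·2): 0.53 vs {0.26, 0.28, 0.40, 0.27} → pass.
Aut (methods 1·3): 0.64 vs {0.48, 0.37, 0.45, 0.30} → pass.
Aut (methods 2·3): 0.48 vs {0.41, 0.24, 0.33, 0.40} → pass.
JS (methods 1·2): 0.42 vs {0.17, 0.33, 0.27, 0.40} → pass.
JS (methods 1·3): 0.49 vs {0.27, 0.30, 0.30, 0.45} → pass.
JS (methods 2·3): 0.62 vs {0.34, 0.30, 0.40, 0.33} → pass.
2 of 9 fail.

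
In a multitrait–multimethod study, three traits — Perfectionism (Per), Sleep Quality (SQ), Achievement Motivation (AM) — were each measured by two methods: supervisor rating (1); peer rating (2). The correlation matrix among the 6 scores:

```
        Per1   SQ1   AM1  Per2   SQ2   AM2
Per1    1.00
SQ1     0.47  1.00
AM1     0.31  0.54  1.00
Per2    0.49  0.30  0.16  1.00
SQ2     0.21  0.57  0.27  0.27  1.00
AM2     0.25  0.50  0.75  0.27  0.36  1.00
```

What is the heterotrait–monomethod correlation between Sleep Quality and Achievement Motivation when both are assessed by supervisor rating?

0.54

Different traits, same method: r(SQ1, AM1) = 0.54.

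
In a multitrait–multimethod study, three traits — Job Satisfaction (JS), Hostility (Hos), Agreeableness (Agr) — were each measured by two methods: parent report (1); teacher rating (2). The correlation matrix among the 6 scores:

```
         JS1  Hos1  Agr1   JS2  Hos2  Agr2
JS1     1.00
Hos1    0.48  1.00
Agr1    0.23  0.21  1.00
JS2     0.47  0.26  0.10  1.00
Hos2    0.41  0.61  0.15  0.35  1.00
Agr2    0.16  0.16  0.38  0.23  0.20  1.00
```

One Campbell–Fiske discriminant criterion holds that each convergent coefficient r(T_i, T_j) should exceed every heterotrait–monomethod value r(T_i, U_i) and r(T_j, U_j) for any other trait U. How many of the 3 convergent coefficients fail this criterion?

1

Convergent coefficients and their comparison sets:
JS (methods 1·2): 0.47 vs {0.48, 0.35, 0.23, 0.23} → fail.
Hos (methods 1·2): 0.61 vs {0.48, 0.35, 0.21, 0.20} → pass.
Agr (methods 1·2): 0.38 vs {0.23, 0.23, 0.21, 0.20} → pass.
1 of 3 fail.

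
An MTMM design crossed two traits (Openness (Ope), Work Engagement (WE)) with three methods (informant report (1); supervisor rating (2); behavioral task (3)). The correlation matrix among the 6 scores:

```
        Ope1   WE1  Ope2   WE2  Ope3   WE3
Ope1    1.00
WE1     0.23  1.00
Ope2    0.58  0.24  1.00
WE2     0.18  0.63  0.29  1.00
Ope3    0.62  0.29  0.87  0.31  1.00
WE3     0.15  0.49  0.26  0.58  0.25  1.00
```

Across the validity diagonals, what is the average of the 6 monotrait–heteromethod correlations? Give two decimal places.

0.63

Convergent values: 0.58, 0.62, 0.87, 0.63, 0.49, 0.58; mean = 3.77/6 = 0.63.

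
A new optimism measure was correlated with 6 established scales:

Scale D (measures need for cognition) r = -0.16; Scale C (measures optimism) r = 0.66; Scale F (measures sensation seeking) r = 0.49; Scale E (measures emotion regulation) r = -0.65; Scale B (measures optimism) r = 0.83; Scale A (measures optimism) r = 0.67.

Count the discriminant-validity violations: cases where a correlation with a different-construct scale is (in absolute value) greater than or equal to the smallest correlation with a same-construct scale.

Convergent (same construct = optimism): Scale C, Scale B, Scale A.
Smallest convergent = 0.66. Discriminant |r|: 0.16, 0.49, 0.65; count ≥ 0.66 → 0.

0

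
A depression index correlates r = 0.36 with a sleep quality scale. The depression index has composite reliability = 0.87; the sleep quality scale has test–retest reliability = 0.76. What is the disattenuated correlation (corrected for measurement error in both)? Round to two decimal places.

0.44

r_true = r_obs / √(r_xx · r_yy) = 0.36 / √(0.87 × 0.76) = 0.36 / √0.6612 = 0.36 / 0.8131 ≈ 0.44.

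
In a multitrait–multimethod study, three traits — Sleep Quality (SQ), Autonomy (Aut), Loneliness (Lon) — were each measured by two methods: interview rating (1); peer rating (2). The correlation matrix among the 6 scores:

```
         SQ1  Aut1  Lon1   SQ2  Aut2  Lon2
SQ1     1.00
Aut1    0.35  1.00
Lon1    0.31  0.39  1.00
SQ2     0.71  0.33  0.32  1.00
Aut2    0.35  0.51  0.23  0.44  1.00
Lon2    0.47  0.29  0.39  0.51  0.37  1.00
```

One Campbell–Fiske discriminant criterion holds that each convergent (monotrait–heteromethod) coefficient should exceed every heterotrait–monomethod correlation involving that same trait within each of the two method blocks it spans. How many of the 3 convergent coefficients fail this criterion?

Each convergent coefficient versus the relevant comparison correlations:
SQ (methods 1·2): 0.71 vs {0.35, 0.44, 0.31, 0.51} → pass.
Aut (methods 1·2): 0.51 vs {0.35, 0.44, 0.39, 0.37} → pass.
Lon (methods 1·2): 0.39 vs {0.31, 0.51, 0.39, 0.37} → fail.
1 of 3 fail.

1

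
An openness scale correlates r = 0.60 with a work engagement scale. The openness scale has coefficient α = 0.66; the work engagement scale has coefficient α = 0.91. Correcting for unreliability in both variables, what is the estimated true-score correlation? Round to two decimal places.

0.77

r_true = r_obs / √(r_xx · r_yy) = 0.60 / √(0.66 × 0.91) = 0.60 / √0.6006 = 0.60 / 0.7750 ≈ 0.77.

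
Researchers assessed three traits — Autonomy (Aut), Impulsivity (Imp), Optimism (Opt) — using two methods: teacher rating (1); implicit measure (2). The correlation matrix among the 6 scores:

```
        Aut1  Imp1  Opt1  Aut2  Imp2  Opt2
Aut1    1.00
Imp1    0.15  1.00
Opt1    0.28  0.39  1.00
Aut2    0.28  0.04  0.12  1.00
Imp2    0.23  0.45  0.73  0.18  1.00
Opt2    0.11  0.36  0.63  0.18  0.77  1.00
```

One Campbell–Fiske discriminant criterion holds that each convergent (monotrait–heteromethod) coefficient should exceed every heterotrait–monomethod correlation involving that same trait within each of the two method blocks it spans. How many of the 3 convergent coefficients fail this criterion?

Each convergent coefficient versus the relevant comparison correlations:
Aut (methods 1·2): 0.28 vs {0.15, 0.18, 0.28, 0.18} → fail.
Imp (methods 1·2): 0.45 vs {0.15, 0.18, 0.39, 0.77} → fail.
Opt (methods 1·2): 0.63 vs {0.28, 0.18, 0.39, 0.77} → fail.
3 of 3 fail.

3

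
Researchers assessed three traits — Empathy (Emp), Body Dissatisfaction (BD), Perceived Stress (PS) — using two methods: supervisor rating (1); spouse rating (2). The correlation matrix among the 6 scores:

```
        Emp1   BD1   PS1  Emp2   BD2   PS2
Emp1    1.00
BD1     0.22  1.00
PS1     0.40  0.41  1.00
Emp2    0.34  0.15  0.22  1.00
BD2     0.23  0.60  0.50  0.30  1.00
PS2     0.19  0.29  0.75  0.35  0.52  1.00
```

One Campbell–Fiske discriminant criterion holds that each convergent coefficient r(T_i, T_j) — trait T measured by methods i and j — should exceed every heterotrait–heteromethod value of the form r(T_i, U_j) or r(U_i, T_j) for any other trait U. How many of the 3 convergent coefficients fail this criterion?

Checking each validity diagonal entry against its comparison values:
Emp (methods 1·2): 0.34 vs {0.23, 0.15, 0.19, 0.22} → pass.
BD (methods 1·2): 0.60 vs {0.15, 0.23, 0.29, 0.50} → pass.
PS (methods 1·2): 0.75 vs {0.22, 0.19, 0.50, 0.29} → pass.
0 of 3 fail.

0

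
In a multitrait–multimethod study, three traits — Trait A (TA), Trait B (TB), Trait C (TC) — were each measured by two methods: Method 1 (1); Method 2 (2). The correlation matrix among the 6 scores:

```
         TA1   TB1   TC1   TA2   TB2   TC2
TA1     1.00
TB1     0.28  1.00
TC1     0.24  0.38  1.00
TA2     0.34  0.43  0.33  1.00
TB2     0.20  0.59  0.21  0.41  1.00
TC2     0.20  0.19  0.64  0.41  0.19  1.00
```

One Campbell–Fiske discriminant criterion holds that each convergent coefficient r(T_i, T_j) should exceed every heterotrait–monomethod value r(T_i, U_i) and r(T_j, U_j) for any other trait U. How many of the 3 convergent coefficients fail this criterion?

Convergent coefficients and their comparison sets:
TA (methods 1·2): 0.34 vs {0.28, 0.41, 0.24, 0.41} → fail.
TB (methods 1·2): 0.59 vs {0.28, 0.41, 0.38, 0.19} → pass.
TC (methods 1·2): 0.64 vs {0.24, 0.41, 0.38, 0.19} → pass.
1 of 3 fail.

1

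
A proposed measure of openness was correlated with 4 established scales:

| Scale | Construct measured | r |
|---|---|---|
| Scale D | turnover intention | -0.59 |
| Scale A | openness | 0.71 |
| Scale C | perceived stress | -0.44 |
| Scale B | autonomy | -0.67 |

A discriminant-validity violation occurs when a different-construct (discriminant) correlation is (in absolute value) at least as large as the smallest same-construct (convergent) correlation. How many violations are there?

0

Convergent (same construct = openness): Scale A.
Smallest convergent = 0.71. Discriminant |r|: 0.59, 0.44, 0.67; count ≥ 0.71 → 0.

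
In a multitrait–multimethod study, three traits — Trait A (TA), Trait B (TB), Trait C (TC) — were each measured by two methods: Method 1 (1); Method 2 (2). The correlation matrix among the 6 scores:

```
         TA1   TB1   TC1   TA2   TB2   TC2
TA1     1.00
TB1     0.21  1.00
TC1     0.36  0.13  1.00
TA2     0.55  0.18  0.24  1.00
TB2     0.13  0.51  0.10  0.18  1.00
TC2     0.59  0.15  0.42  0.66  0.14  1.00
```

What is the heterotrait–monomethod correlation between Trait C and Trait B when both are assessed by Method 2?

Different traits, same method: r(TC2, TB2) = 0.14.

0.14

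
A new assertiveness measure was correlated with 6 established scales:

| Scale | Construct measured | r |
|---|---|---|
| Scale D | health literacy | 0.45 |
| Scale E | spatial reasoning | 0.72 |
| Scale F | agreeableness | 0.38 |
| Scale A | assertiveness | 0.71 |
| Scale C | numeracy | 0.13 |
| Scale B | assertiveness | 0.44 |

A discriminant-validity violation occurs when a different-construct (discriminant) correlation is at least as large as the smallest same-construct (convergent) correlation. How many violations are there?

2

Convergent (same construct = assertiveness): Scale A, Scale B.
Smallest convergent = 0.44. Discriminant values: 0.45, 0.72, 0.38, 0.13; count ≥ 0.44 → 2.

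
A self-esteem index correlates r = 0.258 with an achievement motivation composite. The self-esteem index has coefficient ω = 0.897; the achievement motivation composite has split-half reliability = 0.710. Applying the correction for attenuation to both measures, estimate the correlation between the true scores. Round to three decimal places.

r_true = r_obs / √(r_xx · r_yy) = 0.258 / √(0.897 × 0.710) = 0.258 / √0.636870 = 0.258 / 0.7980 ≈ 0.323.

0.323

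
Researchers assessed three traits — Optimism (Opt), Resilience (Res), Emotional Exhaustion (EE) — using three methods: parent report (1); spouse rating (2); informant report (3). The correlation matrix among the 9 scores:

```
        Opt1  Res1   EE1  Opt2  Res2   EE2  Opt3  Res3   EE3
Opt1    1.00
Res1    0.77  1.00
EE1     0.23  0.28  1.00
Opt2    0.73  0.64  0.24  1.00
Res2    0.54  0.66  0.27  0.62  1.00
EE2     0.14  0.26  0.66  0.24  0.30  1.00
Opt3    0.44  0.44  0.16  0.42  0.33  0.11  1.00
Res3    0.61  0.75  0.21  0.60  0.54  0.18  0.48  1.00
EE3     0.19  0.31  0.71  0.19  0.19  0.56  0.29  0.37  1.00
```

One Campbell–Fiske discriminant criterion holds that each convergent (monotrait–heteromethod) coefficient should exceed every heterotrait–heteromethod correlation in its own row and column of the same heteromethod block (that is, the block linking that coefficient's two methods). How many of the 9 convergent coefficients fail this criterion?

Convergent coefficients and their comparison sets:
Opt (methods 1·2): 0.73 vs {0.54, 0.64, 0.14, 0.24} → pass.
Opt (methods 1·3): 0.44 vs {0.61, 0.44, 0.19, 0.16} → fail.
Opt (methods 2·3): 0.42 vs {0.60, 0.33, 0.19, 0.11} → fail.
Res (methods 1·2): 0.66 vs {0.64, 0.54, 0.26, 0.27} → pass.
Res (methods 1·3): 0.75 vs {0.44, 0.61, 0.31, 0.21} → pass.
Res (methods 2·3): 0.54 vs {0.33, 0.60, 0.19, 0.18} → fail.
EE (methods 1·2): 0.66 vs {0.24, 0.14, 0.27, 0.26} → pass.
EE (methods 1·3): 0.71 vs {0.16, 0.19, 0.21, 0.31} → pass.
EE (methods 2·3): 0.56 vs {0.11, 0.19, 0.18, 0.19} → pass.
3 of 9 fail.

3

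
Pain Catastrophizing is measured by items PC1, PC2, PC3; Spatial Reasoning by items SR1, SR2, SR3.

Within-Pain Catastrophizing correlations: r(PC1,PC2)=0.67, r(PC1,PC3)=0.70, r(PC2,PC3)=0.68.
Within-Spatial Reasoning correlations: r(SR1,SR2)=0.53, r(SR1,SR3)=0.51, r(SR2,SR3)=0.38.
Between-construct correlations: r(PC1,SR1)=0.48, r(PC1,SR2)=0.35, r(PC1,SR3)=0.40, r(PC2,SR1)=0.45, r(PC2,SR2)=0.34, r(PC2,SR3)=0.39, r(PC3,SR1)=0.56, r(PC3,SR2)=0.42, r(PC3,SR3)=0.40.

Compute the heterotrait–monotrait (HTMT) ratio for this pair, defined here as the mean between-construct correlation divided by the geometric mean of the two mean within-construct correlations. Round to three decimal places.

Mean between = 3.79/9 = 0.4211.
Mean within-PC = 2.05/3 = 0.6833; mean within-SR = 1.42/3 = 0.4733.
Geometric mean = √(0.6833 × 0.4733) = 0.5687.
HTMT = 0.4211 / 0.5687 = 0.740.

0.740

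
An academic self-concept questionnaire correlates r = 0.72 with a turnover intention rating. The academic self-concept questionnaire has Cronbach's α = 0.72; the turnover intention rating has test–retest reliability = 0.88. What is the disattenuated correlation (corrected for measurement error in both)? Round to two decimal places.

0.90

r_true = r_obs / √(r_xx · r_yy) = 0.72 / √(0.72 × 0.88) = 0.72 / √0.6336 = 0.72 / 0.7960 ≈ 0.90.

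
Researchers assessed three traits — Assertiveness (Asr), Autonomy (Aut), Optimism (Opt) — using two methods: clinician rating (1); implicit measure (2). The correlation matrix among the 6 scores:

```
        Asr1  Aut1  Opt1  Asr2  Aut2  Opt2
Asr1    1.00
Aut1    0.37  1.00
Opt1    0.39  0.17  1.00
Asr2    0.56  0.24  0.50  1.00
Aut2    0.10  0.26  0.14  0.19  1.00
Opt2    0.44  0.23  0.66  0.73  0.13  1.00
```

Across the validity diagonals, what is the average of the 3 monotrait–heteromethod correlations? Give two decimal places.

Convergent values: 0.56, 0.26, 0.66; mean = 1.48/3 = 0.49.

0.49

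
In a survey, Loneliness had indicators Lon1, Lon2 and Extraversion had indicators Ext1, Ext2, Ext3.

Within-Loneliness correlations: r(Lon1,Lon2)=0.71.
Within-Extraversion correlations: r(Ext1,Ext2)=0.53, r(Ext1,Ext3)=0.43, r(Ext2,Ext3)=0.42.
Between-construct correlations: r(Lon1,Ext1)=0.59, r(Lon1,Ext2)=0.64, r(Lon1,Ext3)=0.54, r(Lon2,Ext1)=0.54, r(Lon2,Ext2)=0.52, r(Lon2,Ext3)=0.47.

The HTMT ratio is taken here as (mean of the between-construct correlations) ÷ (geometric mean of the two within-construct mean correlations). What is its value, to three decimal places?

0.962

Between-construct mean = 3.30/6 = 0.5500.
Mean within-Lon = 0.71/1 = 0.7100; mean within-Ext = 1.38/3 = 0.4600.
Geometric mean = √(0.7100 × 0.4600) = 0.5715.
HTMT = 0.5500 / 0.5715 = 0.962.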